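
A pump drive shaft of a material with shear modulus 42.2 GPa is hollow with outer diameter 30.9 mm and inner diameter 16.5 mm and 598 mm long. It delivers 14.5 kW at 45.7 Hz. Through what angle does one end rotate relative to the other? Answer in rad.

0.00870 rad

ω = 2π·45.7 = 287.1 rad/s, so T = P/ω = 14.5×10³ / 287.1 = 50.50 N·m.
J = π(d_o⁴ − d_i⁴)/32 = π(0.0309⁴ − 0.0165⁴)/32 = 8.223×10^-8 m⁴.
θ = T·L/(G·J) = 50.50 × 0.598 / (42.2×10⁹ × 8.223×10^-8) = 8.703×10^-3 rad.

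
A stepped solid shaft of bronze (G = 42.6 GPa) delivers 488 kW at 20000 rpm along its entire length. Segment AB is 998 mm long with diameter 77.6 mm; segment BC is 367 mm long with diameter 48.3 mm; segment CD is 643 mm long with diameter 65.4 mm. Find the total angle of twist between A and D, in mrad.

7.25 mrad

ω = 2π·20000/60 = 2094 rad/s, so T = P/ω = 488×10³ / 2094 = 233.0 N·m.
J_AB = π(0.0776)⁴/32 = 3.56×10^-6 m⁴; J_BC = π(0.0483)⁴/32 = 5.34×10^-7 m⁴; J_CD = π(0.0654)⁴/32 = 1.80×10^-6 m⁴.
θ = (T/G)·Σ L_i/J_i = (233.0/42.6×10⁹)·(0.998/3.56×10^-6 + 0.367/5.34×10^-7 + 0.643/1.80×10^-6) = 7.248×10^-3 rad.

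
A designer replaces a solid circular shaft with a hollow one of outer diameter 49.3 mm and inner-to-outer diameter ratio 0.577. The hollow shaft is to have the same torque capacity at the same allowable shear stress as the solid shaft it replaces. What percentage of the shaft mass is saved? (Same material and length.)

Equal τ_max and T ⇒ the solid shaft needs d_s³ = d_o³(1−k⁴), so d_s = 49.3·(1−0.577⁴)^(1/3) = 47.41 mm.
Area ratio A_h/A_s = d_o²(1−k²)/d_s² = (1−k²)/(1−k⁴)^(2/3) = 0.7214.
Mass saving = 1 − 0.7214 = 27.9 %.

27.9 %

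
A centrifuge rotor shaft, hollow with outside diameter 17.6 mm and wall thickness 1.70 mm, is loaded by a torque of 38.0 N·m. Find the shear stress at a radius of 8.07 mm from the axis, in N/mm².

56.5 N/mm²

J = π(d_o⁴ − d_i⁴)/32 = π(0.0176⁴ − 0.0142⁴)/32 = 5.428×10^-9 m⁴.
Shear stress varies linearly with radius: τ = T·r/J = 38.00 × 0.00807 / 5.428×10^-9 = 5.649×10^7 Pa.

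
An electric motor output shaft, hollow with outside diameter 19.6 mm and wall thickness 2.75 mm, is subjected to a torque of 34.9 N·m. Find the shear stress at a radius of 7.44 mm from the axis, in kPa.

24500 kPa

J = π(d_o⁴ − d_i⁴)/32 = π(0.0196⁴ − 0.0141⁴)/32 = 1.061×10^-8 m⁴.
Shear stress varies linearly with radius: τ = T·r/J = 34.90 × 0.00744 / 1.061×10^-8 = 2.448×10^7 Pa.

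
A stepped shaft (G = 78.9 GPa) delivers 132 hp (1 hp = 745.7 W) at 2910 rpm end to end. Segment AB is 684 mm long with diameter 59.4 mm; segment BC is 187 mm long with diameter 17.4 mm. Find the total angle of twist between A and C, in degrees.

ω = 2π·2910/60 = 304.7 rad/s, so T = P/ω = 132×745.7 / 304.7 = 323.0 N·m.
J_AB = π(0.0594)⁴/32 = 1.22×10^-6 m⁴; J_BC = π(0.0174)⁴/32 = 9.00×10^-9 m⁴.
θ = (T/G)·Σ L_i/J_i = (323.0/78.9×10⁹)·(0.684/1.22×10^-6 + 0.187/9.00×10^-9) = 0.08736 rad.

5.01°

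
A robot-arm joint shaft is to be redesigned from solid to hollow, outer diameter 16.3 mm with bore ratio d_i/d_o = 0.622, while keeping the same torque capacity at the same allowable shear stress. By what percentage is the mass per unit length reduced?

Equal τ_max and T ⇒ the solid shaft needs d_s³ = d_o³(1−k⁴), so d_s = 16.3·(1−0.622⁴)^(1/3) = 15.44 mm.
Area ratio A_h/A_s = d_o²(1−k²)/d_s² = (1−k²)/(1−k⁴)^(2/3) = 0.6831.
Mass saving = 1 − 0.6831 = 31.7 %.

31.7 %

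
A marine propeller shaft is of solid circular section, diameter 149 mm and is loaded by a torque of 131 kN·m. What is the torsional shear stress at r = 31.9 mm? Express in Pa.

8.64e7 Pa

J = πd⁴/32 = π(0.149)⁴/32 = 4.839×10^-5 m⁴.
Shear stress varies linearly with radius: τ = T·r/J = 131000 × 0.0319 / 4.839×10^-5 = 8.636×10^7 Pa.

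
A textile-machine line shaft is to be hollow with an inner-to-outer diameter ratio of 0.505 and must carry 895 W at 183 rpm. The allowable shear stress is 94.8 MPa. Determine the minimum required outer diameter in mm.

ω = 2π·183/60 = 19.16 rad/s, so T = P/ω = 895 / 19.16 = 46.70 N·m.
For a hollow shaft with d_i/d_o = 0.505: τ_max = 16T/(π d_o³ (1−k⁴)), so d_o = [16T/(π τ_allow (1−k⁴))]^(1/3) = [16·46.70/(π·9.48×10^7·0.9350)]^(1/3) = 0.01390 m.

13.9 mm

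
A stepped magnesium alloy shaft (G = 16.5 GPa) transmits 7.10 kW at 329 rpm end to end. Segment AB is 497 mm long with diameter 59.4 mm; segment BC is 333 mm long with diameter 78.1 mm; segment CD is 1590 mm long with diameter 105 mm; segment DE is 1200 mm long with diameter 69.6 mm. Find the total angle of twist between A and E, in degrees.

ω = 2π·329/60 = 34.45 rad/s, so T = P/ω = 7.10×10³ / 34.45 = 206.1 N·m.
J_AB = π(0.0594)⁴/32 = 1.22×10^-6 m⁴; J_BC = π(0.0781)⁴/32 = 3.65×10^-6 m⁴; J_CD = π(0.105)⁴/32 = 1.19×10^-5 m⁴; J_DE = π(0.0696)⁴/32 = 2.30×10^-6 m⁴.
θ = (T/G)·Σ L_i/J_i = (206.1/16.5×10⁹)·(0.497/1.22×10^-6 + 0.333/3.65×10^-6 + 1.59/1.19×10^-5 + 1.20/2.30×10^-6) = 0.01439 rad.

0.824°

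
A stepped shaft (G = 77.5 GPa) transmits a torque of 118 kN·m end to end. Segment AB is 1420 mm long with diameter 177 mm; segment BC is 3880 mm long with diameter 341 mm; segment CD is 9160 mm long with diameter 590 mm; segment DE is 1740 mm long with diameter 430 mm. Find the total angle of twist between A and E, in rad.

0.0288 rad

J_AB = π(0.177)⁴/32 = 9.64×10^-5 m⁴; J_BC = π(0.341)⁴/32 = 1.33×10^-3 m⁴; J_CD = π(0.590)⁴/32 = 0.0119 m⁴; J_DE = π(0.430)⁴/32 = 3.36×10^-3 m⁴.
θ = (T/G)·Σ L_i/J_i = (118000/77.5×10⁹)·(1.42/9.64×10^-5 + 3.88/1.33×10^-3 + 9.16/0.0119 + 1.74/3.36×10^-3) = 0.02885 rad.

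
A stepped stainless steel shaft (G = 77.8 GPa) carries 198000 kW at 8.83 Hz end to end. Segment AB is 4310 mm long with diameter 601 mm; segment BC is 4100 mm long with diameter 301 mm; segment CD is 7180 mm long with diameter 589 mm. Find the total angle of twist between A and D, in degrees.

15.9°

ω = 2π·8.83 = 55.48 rad/s, so T = P/ω = 198000×10³ / 55.48 = 3.569e6 N·m.
J_AB = π(0.601)⁴/32 = 0.0128 m⁴; J_BC = π(0.301)⁴/32 = 8.06×10^-4 m⁴; J_CD = π(0.589)⁴/32 = 0.0118 m⁴.
θ = (T/G)·Σ L_i/J_i = (3.569e6/77.8×10⁹)·(4.31/0.0128 + 4.10/8.06×10^-4 + 7.18/0.0118) = 0.2767 rad.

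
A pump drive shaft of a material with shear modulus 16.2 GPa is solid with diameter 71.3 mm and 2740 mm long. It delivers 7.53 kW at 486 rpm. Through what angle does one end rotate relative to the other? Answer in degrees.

ω = 2π·486/60 = 50.89 rad/s, so T = P/ω = 7.53×10³ / 50.89 = 148.0 N·m.
J = πd⁴/32 = π(0.0713)⁴/32 = 2.537×10^-6 m⁴.
θ = T·L/(G·J) = 148.0 × 2.74 / (16.2×10⁹ × 2.537×10^-6) = 9.863×10^-3 rad.

0.565°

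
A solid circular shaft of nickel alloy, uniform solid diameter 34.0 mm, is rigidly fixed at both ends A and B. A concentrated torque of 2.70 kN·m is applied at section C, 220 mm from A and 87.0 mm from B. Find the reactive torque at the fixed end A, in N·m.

765 N·m

With uniform GJ and both ends fixed, compatibility θ_AC = θ_CB gives T_A·a = T_B·b, together with T_A + T_B = T₀.
T_A = T₀·b/(a+b) = 2700·87.0/307.0 = 765.1 N·m; T_B = 1935 N·m.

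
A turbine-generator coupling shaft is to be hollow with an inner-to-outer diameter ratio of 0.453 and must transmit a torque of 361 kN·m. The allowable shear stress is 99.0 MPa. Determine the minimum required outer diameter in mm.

269 mm

For a hollow shaft with d_i/d_o = 0.453: τ_max = 16T/(π d_o³ (1−k⁴)), so d_o = [16T/(π τ_allow (1−k⁴))]^(1/3) = [16·361000/(π·9.90×10^7·0.9579)]^(1/3) = 0.2686 m.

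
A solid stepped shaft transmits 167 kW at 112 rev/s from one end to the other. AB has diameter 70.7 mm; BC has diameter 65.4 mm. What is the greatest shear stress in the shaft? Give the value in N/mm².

ω = 2π·112 = 703.7 rad/s, so T = P/ω = 167×10³ / 703.7 = 237.3 N·m.
Under the same torque, τ_max = 16T/(πd³) is largest where d is smallest — segment BC (d = 65.4 mm).
τ_max = 16·237.3/(π·(0.0654)³) = 4.321×10^6 Pa.

4.32 N/mm²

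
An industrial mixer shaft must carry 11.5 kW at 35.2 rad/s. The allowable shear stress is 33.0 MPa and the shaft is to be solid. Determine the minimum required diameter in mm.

36.9 mm

ω = 35.2 rad/s, so T = P/ω = 11.5×10³ / 35.20 = 326.7 N·m.
For a solid shaft τ_max = 16T/(πd³), so d = (16T/(π τ_allow))^(1/3) = (16·326.7/(π·3.30×10^7))^(1/3) = 0.03694 m.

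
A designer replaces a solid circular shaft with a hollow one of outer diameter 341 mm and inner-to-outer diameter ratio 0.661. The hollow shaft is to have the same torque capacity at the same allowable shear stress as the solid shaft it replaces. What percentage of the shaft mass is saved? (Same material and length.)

35.2 %

Equal τ_max and T ⇒ the solid shaft needs d_s³ = d_o³(1−k⁴), so d_s = 341·(1−0.661⁴)^(1/3) = 317.8 mm.
Area ratio A_h/A_s = d_o²(1−k²)/d_s² = (1−k²)/(1−k⁴)^(2/3) = 0.6485.
Mass saving = 1 − 0.6485 = 35.2 %.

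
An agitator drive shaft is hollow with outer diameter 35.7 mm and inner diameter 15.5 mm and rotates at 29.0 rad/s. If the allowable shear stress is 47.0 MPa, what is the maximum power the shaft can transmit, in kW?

11.7 kW

J = π(d_o⁴ − d_i⁴)/32 = π(0.0357⁴ − 0.0155⁴)/32 = 1.538×10^-7 m⁴.
T_max = τ_allow·J/r = 4.70×10^7 × 1.538×10^-7 / 0.0179 = 405.0 N·m.
ω = 29.0 rad/s, so P_max = T_max·ω = 1.174×10^4 W.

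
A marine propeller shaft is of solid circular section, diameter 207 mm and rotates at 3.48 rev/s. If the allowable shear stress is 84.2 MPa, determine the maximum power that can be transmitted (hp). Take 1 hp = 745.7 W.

4300 hp

J = πd⁴/32 = π(0.207)⁴/32 = 1.803×10^-4 m⁴.
T_max = τ_allow·J/r = 8.42×10^7 × 1.803×10^-4 / 0.103 = 146600 N·m.
ω = 2π·3.48 = 21.87 rad/s, so P_max = T_max·ω = 3.206×10^6 W.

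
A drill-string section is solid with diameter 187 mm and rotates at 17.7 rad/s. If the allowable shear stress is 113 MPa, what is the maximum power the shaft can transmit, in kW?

J = πd⁴/32 = π(0.187)⁴/32 = 1.201×10^-4 m⁴.
T_max = τ_allow·J/r = 1.13×10^8 × 1.201×10^-4 / 0.0935 = 145100 N·m.
ω = 17.7 rad/s, so P_max = T_max·ω = 2.568×10^6 W.

2570 kW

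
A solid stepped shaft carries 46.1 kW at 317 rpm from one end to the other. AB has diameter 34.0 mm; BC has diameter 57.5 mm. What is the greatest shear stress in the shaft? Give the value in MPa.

ω = 2π·317/60 = 33.20 rad/s, so T = P/ω = 46.1×10³ / 33.20 = 1389 N·m.
Under the same torque, τ_max = 16T/(πd³) is largest where d is smallest — segment AB (d = 34.0 mm).
τ_max = 16·1389/(π·(0.0340)³) = 1.799×10^8 Pa.

180 MPa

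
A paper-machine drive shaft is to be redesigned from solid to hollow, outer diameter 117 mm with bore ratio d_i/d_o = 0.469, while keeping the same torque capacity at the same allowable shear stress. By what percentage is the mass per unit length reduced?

Equal τ_max and T ⇒ the solid shaft needs d_s³ = d_o³(1−k⁴), so d_s = 117·(1−0.469⁴)^(1/3) = 115.1 mm.
Area ratio A_h/A_s = d_o²(1−k²)/d_s² = (1−k²)/(1−k⁴)^(2/3) = 0.8063.
Mass saving = 1 − 0.8063 = 19.4 %.

19.4 %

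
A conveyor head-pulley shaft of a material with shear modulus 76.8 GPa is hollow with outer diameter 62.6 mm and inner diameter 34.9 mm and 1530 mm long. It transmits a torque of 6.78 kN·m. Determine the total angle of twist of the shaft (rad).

J = π(d_o⁴ − d_i⁴)/32 = π(0.0626⁴ − 0.0349⁴)/32 = 1.362×10^-6 m⁴.
θ = T·L/(G·J) = 6780 × 1.53 / (76.8×10⁹ × 1.362×10^-6) = 0.09917 rad.

0.0992 rad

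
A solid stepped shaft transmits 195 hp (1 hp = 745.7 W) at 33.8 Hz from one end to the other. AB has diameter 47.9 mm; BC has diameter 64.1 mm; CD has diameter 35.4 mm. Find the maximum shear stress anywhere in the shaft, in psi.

ω = 2π·33.8 = 212.4 rad/s, so T = P/ω = 195×745.7 / 212.4 = 684.7 N·m.
Under the same torque, τ_max = 16T/(πd³) is largest where d is smallest — segment CD (d = 35.4 mm).
τ_max = 16·684.7/(π·(0.0354)³) = 7.861×10^7 Pa.

11400 psi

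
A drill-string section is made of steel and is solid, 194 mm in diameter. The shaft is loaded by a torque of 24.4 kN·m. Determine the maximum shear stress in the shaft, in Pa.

1.70e7 Pa

J = πd⁴/32 = π(0.194)⁴/32 = 1.391×10^-4 m⁴.
τ_max = T·r/J = 24400 × 0.0970 / 1.391×10^-4 = 1.702×10^7 Pa.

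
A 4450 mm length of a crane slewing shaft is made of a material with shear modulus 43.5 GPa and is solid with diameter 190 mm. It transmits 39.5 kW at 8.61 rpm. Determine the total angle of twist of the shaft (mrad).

35.0 mrad

ω = 2π·8.61/60 = 0.9016 rad/s, so T = P/ω = 39.5×10³ / 0.9016 = 43810 N·m.
J = πd⁴/32 = π(0.190)⁴/32 = 1.279×10^-4 m⁴.
θ = T·L/(G·J) = 43810 × 4.45 / (43.5×10⁹ × 1.279×10^-4) = 0.03503 rad.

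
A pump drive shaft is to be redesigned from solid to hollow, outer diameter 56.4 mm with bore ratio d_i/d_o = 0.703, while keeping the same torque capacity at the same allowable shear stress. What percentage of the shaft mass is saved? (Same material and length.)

Equal τ_max and T ⇒ the solid shaft needs d_s³ = d_o³(1−k⁴), so d_s = 56.4·(1−0.703⁴)^(1/3) = 51.37 mm.
Area ratio A_h/A_s = d_o²(1−k²)/d_s² = (1−k²)/(1−k⁴)^(2/3) = 0.6096.
Mass saving = 1 − 0.6096 = 39.0 %.

39.0 %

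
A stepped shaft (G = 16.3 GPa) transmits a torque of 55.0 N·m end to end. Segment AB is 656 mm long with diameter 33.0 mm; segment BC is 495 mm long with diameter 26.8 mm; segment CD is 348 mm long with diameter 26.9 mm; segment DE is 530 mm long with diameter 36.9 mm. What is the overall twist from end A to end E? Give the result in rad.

J_AB = π(0.0330)⁴/32 = 1.16×10^-7 m⁴; J_BC = π(0.0268)⁴/32 = 5.06×10^-8 m⁴; J_CD = π(0.0269)⁴/32 = 5.14×10^-8 m⁴; J_DE = π(0.0369)⁴/32 = 1.82×10^-7 m⁴.
θ = (T/G)·Σ L_i/J_i = (55.00/16.3×10⁹)·(0.656/1.16×10^-7 + 0.495/5.06×10^-8 + 0.348/5.14×10^-8 + 0.530/1.82×10^-7) = 0.08466 rad.

0.0847 rad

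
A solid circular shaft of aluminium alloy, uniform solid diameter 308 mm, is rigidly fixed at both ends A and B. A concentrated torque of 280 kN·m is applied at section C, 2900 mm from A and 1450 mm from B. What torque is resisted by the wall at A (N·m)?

With uniform GJ and both ends fixed, compatibility θ_AC = θ_CB gives T_A·a = T_B·b, together with T_A + T_B = T₀.
T_A = T₀·b/(a+b) = 280000·1450/4350 = 93330 N·m; T_B = 186700 N·m.

93300 N·m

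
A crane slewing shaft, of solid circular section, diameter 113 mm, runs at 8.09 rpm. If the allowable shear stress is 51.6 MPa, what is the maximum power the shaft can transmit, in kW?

J = πd⁴/32 = π(0.113)⁴/32 = 1.601×10^-5 m⁴.
T_max = τ_allow·J/r = 5.16×10^7 × 1.601×10^-5 / 0.0565 = 14620 N·m.
ω = 2π·8.09/60 = 0.8472 rad/s, so P_max = T_max·ω = 1.238×10^4 W.

12.4 kW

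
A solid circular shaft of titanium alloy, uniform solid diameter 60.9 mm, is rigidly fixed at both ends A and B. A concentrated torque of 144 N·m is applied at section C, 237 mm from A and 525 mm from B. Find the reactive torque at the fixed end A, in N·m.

99.2 N·m

With uniform GJ and both ends fixed, compatibility θ_AC = θ_CB gives T_A·a = T_B·b, together with T_A + T_B = T₀.
T_A = T₀·b/(a+b) = 144.0·525/762.0 = 99.21 N·m; T_B = 44.79 N·m.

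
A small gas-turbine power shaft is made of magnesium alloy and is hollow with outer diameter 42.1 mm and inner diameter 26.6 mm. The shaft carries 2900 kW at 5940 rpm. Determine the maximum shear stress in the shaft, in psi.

ω = 2π·5940/60 = 622.0 rad/s, so T = P/ω = 2900×10³ / 622.0 = 4662 N·m.
J = π(d_o⁴ − d_i⁴)/32 = π(0.0421⁴ − 0.0266⁴)/32 = 2.593×10^-7 m⁴.
τ_max = T·r/J = 4662 × 0.0210 / 2.593×10^-7 = 3.785×10^8 Pa.

54900 psi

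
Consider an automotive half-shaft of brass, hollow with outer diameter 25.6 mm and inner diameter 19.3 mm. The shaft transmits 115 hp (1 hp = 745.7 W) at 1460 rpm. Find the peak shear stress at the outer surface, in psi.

ω = 2π·1460/60 = 152.9 rad/s, so T = P/ω = 115×745.7 / 152.9 = 560.9 N·m.
J = π(d_o⁴ − d_i⁴)/32 = π(0.0256⁴ − 0.0193⁴)/32 = 2.854×10^-8 m⁴.
τ_max = T·r/J = 560.9 × 0.0128 / 2.854×10^-8 = 2.515×10^8 Pa.

36500 psi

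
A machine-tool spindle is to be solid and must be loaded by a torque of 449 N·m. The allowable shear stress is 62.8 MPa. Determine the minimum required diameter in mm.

33.1 mm

For a solid shaft τ_max = 16T/(πd³), so d = (16T/(π τ_allow))^(1/3) = (16·449.0/(π·6.28×10^7))^(1/3) = 0.03315 m.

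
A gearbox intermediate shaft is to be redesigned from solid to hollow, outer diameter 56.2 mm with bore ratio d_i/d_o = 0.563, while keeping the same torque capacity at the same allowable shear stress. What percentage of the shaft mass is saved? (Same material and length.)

Equal τ_max and T ⇒ the solid shaft needs d_s³ = d_o³(1−k⁴), so d_s = 56.2·(1−0.563⁴)^(1/3) = 54.25 mm.
Area ratio A_h/A_s = d_o²(1−k²)/d_s² = (1−k²)/(1−k⁴)^(2/3) = 0.7330.
Mass saving = 1 − 0.7330 = 26.7 %.

26.7 %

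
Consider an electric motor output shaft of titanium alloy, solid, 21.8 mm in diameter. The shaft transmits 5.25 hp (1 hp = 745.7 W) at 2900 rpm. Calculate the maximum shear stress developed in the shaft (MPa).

6.34 MPa

ω = 2π·2900/60 = 303.7 rad/s, so T = P/ω = 5.25×745.7 / 303.7 = 12.89 N·m.
J = πd⁴/32 = π(0.0218)⁴/32 = 2.217×10^-8 m⁴.
τ_max = T·r/J = 12.89 × 0.0109 / 2.217×10^-8 = 6.337×10^6 Pa.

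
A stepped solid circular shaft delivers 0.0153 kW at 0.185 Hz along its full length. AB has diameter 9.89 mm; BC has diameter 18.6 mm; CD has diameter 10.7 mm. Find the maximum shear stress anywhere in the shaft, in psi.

ω = 2π·0.185 = 1.162 rad/s, so T = P/ω = 0.0153×10³ / 1.162 = 13.16 N·m.
Under the same torque, τ_max = 16T/(πd³) is largest where d is smallest — segment AB (d = 9.89 mm).
τ_max = 16·13.16/(π·(0.00989)³) = 6.930×10^7 Pa.

10100 psi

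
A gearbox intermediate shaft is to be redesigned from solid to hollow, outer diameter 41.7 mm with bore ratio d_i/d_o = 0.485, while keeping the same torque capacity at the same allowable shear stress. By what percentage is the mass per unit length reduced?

Equal τ_max and T ⇒ the solid shaft needs d_s³ = d_o³(1−k⁴), so d_s = 41.7·(1−0.485⁴)^(1/3) = 40.92 mm.
Area ratio A_h/A_s = d_o²(1−k²)/d_s² = (1−k²)/(1−k⁴)^(2/3) = 0.7944.
Mass saving = 1 − 0.7944 = 20.6 %.

20.6 %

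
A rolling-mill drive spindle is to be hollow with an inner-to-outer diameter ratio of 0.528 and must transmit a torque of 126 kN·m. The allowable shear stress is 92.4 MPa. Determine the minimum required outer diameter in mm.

For a hollow shaft with d_i/d_o = 0.528: τ_max = 16T/(π d_o³ (1−k⁴)), so d_o = [16T/(π τ_allow (1−k⁴))]^(1/3) = [16·126000/(π·9.24×10^7·0.9223)]^(1/3) = 0.1960 m.

196 mm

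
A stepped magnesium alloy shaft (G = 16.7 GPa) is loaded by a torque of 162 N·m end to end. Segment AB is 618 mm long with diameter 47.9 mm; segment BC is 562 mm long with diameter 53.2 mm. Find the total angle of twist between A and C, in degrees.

1.06°

J_AB = π(0.0479)⁴/32 = 5.17×10^-7 m⁴; J_BC = π(0.0532)⁴/32 = 7.86×10^-7 m⁴.
θ = (T/G)·Σ L_i/J_i = (162.0/16.7×10⁹)·(0.618/5.17×10^-7 + 0.562/7.86×10^-7) = 0.01853 rad.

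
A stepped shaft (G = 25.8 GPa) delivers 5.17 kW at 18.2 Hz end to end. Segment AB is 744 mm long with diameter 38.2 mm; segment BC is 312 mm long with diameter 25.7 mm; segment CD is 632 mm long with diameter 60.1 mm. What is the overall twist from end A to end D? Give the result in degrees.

ω = 2π·18.2 = 114.4 rad/s, so T = P/ω = 5.17×10³ / 114.4 = 45.21 N·m.
J_AB = π(0.0382)⁴/32 = 2.09×10^-7 m⁴; J_BC = π(0.0257)⁴/32 = 4.28×10^-8 m⁴; J_CD = π(0.0601)⁴/32 = 1.28×10^-6 m⁴.
θ = (T/G)·Σ L_i/J_i = (45.21/25.8×10⁹)·(0.744/2.09×10^-7 + 0.312/4.28×10^-8 + 0.632/1.28×10^-6) = 0.01987 rad.

1.14°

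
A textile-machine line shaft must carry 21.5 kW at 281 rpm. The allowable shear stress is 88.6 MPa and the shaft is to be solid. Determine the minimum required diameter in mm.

34.8 mm

ω = 2π·281/60 = 29.43 rad/s, so T = P/ω = 21.5×10³ / 29.43 = 730.6 N·m.
For a solid shaft τ_max = 16T/(πd³), so d = (16T/(π τ_allow))^(1/3) = (16·730.6/(π·8.86×10^7))^(1/3) = 0.03476 m.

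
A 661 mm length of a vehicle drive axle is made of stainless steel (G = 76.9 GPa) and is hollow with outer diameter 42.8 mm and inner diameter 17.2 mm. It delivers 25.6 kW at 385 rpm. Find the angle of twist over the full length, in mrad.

17.0 mrad

ω = 2π·385/60 = 40.32 rad/s, so T = P/ω = 25.6×10³ / 40.32 = 635.0 N·m.
J = π(d_o⁴ − d_i⁴)/32 = π(0.0428⁴ − 0.0172⁴)/32 = 3.208×10^-7 m⁴.
θ = T·L/(G·J) = 635.0 × 0.661 / (76.9×10⁹ × 3.208×10^-7) = 0.01701 rad.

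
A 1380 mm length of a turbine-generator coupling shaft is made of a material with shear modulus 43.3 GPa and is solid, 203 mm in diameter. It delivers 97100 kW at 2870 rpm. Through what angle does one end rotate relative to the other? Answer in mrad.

61.8 mrad

ω = 2π·2870/60 = 300.5 rad/s, so T = P/ω = 97100×10³ / 300.5 = 323100 N·m.
J = πd⁴/32 = π(0.203)⁴/32 = 1.667×10^-4 m⁴.
θ = T·L/(G·J) = 323100 × 1.38 / (43.3×10⁹ × 1.667×10^-4) = 0.06176 rad.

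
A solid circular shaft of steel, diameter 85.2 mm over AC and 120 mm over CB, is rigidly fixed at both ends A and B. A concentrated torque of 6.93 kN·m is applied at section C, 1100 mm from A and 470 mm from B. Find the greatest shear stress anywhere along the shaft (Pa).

1.84e7 Pa

Compatibility: T_A·a/J_AC = T_B·b/J_CB with T_A + T_B = T₀.
J_AC = 5.17×10^-6 m⁴, J_CB = 2.04×10^-5 m⁴, so T_A = T₀·(J_AC/a)/((J_AC/a)+(J_CB/b)) = 678.7 N·m, T_B = 6251 N·m.
τ in each portion: τ_AC = 5.59×10^6 Pa, τ_CB = 1.84×10^7 Pa; maximum is in CB.
τ_max = T_CB·r/J = 6251·0.0600/2.04×10^-5 = 1.842×10^7 Pa.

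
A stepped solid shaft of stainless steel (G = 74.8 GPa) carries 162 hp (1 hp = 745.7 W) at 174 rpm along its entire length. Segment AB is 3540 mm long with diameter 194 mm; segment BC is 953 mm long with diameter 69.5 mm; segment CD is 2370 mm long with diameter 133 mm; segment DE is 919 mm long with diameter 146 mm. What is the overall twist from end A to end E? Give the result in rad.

ω = 2π·174/60 = 18.22 rad/s, so T = P/ω = 162×745.7 / 18.22 = 6630 N·m.
J_AB = π(0.194)⁴/32 = 1.39×10^-4 m⁴; J_BC = π(0.0695)⁴/32 = 2.29×10^-6 m⁴; J_CD = π(0.133)⁴/32 = 3.07×10^-5 m⁴; J_DE = π(0.146)⁴/32 = 4.46×10^-5 m⁴.
θ = (T/G)·Σ L_i/J_i = (6630/74.8×10⁹)·(3.54/1.39×10^-4 + 0.953/2.29×10^-6 + 2.37/3.07×10^-5 + 0.919/4.46×10^-5) = 0.04780 rad.

0.0478 rad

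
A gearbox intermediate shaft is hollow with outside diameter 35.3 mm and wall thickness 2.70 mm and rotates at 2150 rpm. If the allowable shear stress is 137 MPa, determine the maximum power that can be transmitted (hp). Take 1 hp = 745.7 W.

173 hp

J = π(d_o⁴ − d_i⁴)/32 = π(0.0353⁴ − 0.0299⁴)/32 = 7.397×10^-8 m⁴.
T_max = τ_allow·J/r = 1.37×10^8 × 7.397×10^-8 / 0.0176 = 574.2 N·m.
ω = 2π·2150/60 = 225.1 rad/s, so P_max = T_max·ω = 1.293×10^5 W.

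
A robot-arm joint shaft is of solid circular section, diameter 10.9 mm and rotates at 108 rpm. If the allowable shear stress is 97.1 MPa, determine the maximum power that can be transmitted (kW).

J = πd⁴/32 = π(0.0109)⁴/32 = 1.386×10^-9 m⁴.
T_max = τ_allow·J/r = 9.71×10^7 × 1.386×10^-9 / 0.00545 = 24.69 N·m.
ω = 2π·108/60 = 11.31 rad/s, so P_max = T_max·ω = 279.2 W.

0.279 kW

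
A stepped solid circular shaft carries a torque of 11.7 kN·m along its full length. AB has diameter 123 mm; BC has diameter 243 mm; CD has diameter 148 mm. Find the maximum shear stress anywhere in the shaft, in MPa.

Under the same torque, τ_max = 16T/(πd³) is largest where d is smallest — segment AB (d = 123 mm).
τ_max = 16·11700/(π·(0.123)³) = 3.202×10^7 Pa.

32.0 MPa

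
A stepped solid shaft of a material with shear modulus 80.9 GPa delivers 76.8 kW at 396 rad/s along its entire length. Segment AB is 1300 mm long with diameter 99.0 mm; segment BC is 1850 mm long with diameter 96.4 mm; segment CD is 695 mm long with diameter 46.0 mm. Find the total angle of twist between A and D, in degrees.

ω = 396 rad/s, so T = P/ω = 76.8×10³ / 396.0 = 193.9 N·m.
J_AB = π(0.0990)⁴/32 = 9.43×10^-6 m⁴; J_BC = π(0.0964)⁴/32 = 8.48×10^-6 m⁴; J_CD = π(0.0460)⁴/32 = 4.40×10^-7 m⁴.
θ = (T/G)·Σ L_i/J_i = (193.9/80.9×10⁹)·(1.30/9.43×10^-6 + 1.85/8.48×10^-6 + 0.695/4.40×10^-7) = 4.644×10^-3 rad.

0.266°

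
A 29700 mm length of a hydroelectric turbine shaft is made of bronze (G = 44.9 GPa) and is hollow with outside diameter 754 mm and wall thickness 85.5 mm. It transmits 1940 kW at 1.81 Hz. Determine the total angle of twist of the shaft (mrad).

5.53 mrad

ω = 2π·1.81 = 11.37 rad/s, so T = P/ω = 1940×10³ / 11.37 = 170600 N·m.
J = π(d_o⁴ − d_i⁴)/32 = π(0.754⁴ − 0.583⁴)/32 = 0.02039 m⁴.
θ = T·L/(G·J) = 170600 × 29.7 / (44.9×10⁹ × 0.02039) = 5.534×10^-3 rad.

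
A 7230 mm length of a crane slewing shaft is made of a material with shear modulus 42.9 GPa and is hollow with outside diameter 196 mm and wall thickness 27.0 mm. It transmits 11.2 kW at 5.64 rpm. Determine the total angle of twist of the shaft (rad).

0.0304 rad

ω = 2π·5.64/60 = 0.5906 rad/s, so T = P/ω = 11.2×10³ / 0.5906 = 18960 N·m.
J = π(d_o⁴ − d_i⁴)/32 = π(0.196⁴ − 0.142⁴)/32 = 1.050×10^-4 m⁴.
θ = T·L/(G·J) = 18960 × 7.23 / (42.9×10⁹ × 1.050×10^-4) = 0.03045 rad.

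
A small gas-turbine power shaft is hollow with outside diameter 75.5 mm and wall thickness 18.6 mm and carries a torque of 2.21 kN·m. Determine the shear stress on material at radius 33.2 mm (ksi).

3.57 ksi

J = π(d_o⁴ − d_i⁴)/32 = π(0.0755⁴ − 0.0383⁴)/32 = 2.979×10^-6 m⁴.
Shear stress varies linearly with radius: τ = T·r/J = 2210 × 0.0332 / 2.979×10^-6 = 2.463×10^7 Pa.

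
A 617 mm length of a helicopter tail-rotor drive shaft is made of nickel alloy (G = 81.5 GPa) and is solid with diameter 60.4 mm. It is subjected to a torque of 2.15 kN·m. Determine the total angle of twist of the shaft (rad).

J = πd⁴/32 = π(0.0604)⁴/32 = 1.307×10^-6 m⁴.
θ = T·L/(G·J) = 2150 × 0.617 / (81.5×10⁹ × 1.307×10^-6) = 0.01246 rad.

0.0125 rad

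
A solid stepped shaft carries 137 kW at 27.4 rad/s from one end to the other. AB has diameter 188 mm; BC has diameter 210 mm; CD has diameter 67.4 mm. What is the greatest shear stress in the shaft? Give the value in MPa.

ω = 27.4 rad/s, so T = P/ω = 137×10³ / 27.40 = 5000 N·m.
Under the same torque, τ_max = 16T/(πd³) is largest where d is smallest — segment CD (d = 67.4 mm).
τ_max = 16·5000/(π·(0.0674)³) = 8.317×10^7 Pa.

83.2 MPa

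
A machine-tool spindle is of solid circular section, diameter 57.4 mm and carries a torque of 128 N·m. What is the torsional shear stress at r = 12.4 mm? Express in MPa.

1.49 MPa

J = πd⁴/32 = π(0.0574)⁴/32 = 1.066×10^-6 m⁴.
Shear stress varies linearly with radius: τ = T·r/J = 128.0 × 0.0124 / 1.066×10^-6 = 1.489×10^6 Pa.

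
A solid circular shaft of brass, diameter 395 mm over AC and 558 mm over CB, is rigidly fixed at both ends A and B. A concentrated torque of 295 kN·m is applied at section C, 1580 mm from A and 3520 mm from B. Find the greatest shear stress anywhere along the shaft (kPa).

8750 kPa

Compatibility: T_A·a/J_AC = T_B·b/J_CB with T_A + T_B = T₀.
J_AC = 2.39×10^-3 m⁴, J_CB = 9.52×10^-3 m⁴, so T_A = T₀·(J_AC/a)/((J_AC/a)+(J_CB/b)) = 105800 N·m, T_B = 189200 N·m.
τ in each portion: τ_AC = 8.75×10^6 Pa, τ_CB = 5.55×10^6 Pa; maximum is in AC.
τ_max = T_AC·r/J = 105800·0.198/2.39×10^-3 = 8.745×10^6 Pa.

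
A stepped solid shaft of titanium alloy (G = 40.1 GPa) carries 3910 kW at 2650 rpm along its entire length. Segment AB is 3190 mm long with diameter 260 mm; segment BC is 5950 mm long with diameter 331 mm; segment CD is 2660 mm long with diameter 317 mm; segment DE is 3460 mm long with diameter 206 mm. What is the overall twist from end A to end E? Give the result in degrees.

0.693°

ω = 2π·2650/60 = 277.5 rad/s, so T = P/ω = 3910×10³ / 277.5 = 14090 N·m.
J_AB = π(0.260)⁴/32 = 4.49×10^-4 m⁴; J_BC = π(0.331)⁴/32 = 1.18×10^-3 m⁴; J_CD = π(0.317)⁴/32 = 9.91×10^-4 m⁴; J_DE = π(0.206)⁴/32 = 1.77×10^-4 m⁴.
θ = (T/G)·Σ L_i/J_i = (14090/40.1×10⁹)·(3.19/4.49×10^-4 + 5.95/1.18×10^-3 + 2.66/9.91×10^-4 + 3.46/1.77×10^-4) = 0.01209 rad.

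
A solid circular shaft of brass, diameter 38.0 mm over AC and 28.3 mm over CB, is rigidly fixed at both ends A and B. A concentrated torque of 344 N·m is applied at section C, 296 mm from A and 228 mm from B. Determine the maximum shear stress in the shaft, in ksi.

Compatibility: T_A·a/J_AC = T_B·b/J_CB with T_A + T_B = T₀.
J_AC = 2.05×10^-7 m⁴, J_CB = 6.30×10^-8 m⁴, so T_A = T₀·(J_AC/a)/((J_AC/a)+(J_CB/b)) = 245.8 N·m, T_B = 98.17 N·m.
τ in each portion: τ_AC = 2.28×10^7 Pa, τ_CB = 2.21×10^7 Pa; maximum is in AC.
τ_max = T_AC·r/J = 245.8·0.0190/2.05×10^-7 = 2.282×10^7 Pa.

3.31 ksi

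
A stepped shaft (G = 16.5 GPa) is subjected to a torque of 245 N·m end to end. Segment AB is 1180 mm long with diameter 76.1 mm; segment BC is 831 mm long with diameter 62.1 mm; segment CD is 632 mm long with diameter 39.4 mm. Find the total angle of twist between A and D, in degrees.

3.06°

J_AB = π(0.0761)⁴/32 = 3.29×10^-6 m⁴; J_BC = π(0.0621)⁴/32 = 1.46×10^-6 m⁴; J_CD = π(0.0394)⁴/32 = 2.37×10^-7 m⁴.
θ = (T/G)·Σ L_i/J_i = (245.0/16.5×10⁹)·(1.18/3.29×10^-6 + 0.831/1.46×10^-6 + 0.632/2.37×10^-7) = 0.05344 rad.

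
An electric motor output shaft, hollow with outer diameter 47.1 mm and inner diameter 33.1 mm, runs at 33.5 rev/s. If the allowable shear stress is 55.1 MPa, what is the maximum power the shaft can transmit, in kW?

180 kW

J = π(d_o⁴ − d_i⁴)/32 = π(0.0471⁴ − 0.0331⁴)/32 = 3.653×10^-7 m⁴.
T_max = τ_allow·J/r = 5.51×10^7 × 3.653×10^-7 / 0.0236 = 854.7 N·m.
ω = 2π·33.5 = 210.5 rad/s, so P_max = T_max·ω = 1.799×10^5 W.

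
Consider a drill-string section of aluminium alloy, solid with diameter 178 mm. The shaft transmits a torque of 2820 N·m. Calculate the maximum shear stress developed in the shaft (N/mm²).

J = πd⁴/32 = π(0.178)⁴/32 = 9.856×10^-5 m⁴.
τ_max = T·r/J = 2820 × 0.0890 / 9.856×10^-5 = 2.547×10^6 Pa.

2.55 N/mm²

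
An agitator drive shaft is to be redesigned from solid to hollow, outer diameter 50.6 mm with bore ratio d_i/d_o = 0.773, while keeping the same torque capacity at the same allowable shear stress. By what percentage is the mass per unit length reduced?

46.0 %

Equal τ_max and T ⇒ the solid shaft needs d_s³ = d_o³(1−k⁴), so d_s = 50.6·(1−0.773⁴)^(1/3) = 43.67 mm.
Area ratio A_h/A_s = d_o²(1−k²)/d_s² = (1−k²)/(1−k⁴)^(2/3) = 0.5403.
Mass saving = 1 − 0.5403 = 46.0 %.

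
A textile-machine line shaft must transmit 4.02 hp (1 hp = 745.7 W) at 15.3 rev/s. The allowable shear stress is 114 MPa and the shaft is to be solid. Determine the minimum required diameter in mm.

ω = 2π·15.3 = 96.13 rad/s, so T = P/ω = 4.02×745.7 / 96.13 = 31.18 N·m.
For a solid shaft τ_max = 16T/(πd³), so d = (16T/(π τ_allow))^(1/3) = (16·31.18/(π·1.14×10^8))^(1/3) = 0.01117 m.

11.2 mm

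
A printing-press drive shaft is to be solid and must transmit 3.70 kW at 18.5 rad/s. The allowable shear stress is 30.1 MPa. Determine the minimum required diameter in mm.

32.3 mm

ω = 18.5 rad/s, so T = P/ω = 3.70×10³ / 18.50 = 200.0 N·m.
For a solid shaft τ_max = 16T/(πd³), so d = (16T/(π τ_allow))^(1/3) = (16·200.0/(π·3.01×10^7))^(1/3) = 0.03235 m.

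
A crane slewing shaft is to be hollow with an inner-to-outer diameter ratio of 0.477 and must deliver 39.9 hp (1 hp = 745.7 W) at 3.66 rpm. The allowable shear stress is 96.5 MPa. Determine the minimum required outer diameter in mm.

163 mm

ω = 2π·3.66/60 = 0.3833 rad/s, so T = P/ω = 39.9×745.7 / 0.3833 = 77630 N·m.
For a hollow shaft with d_i/d_o = 0.477: τ_max = 16T/(π d_o³ (1−k⁴)), so d_o = [16T/(π τ_allow (1−k⁴))]^(1/3) = [16·77630/(π·9.65×10^7·0.9482)]^(1/3) = 0.1629 m.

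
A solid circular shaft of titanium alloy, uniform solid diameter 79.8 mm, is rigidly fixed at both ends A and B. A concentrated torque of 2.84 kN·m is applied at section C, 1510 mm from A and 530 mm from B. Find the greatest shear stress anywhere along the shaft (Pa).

2.11e7 Pa

With uniform GJ and both ends fixed, compatibility θ_AC = θ_CB gives T_A·a = T_B·b, together with T_A + T_B = T₀.
T_A = T₀·b/(a+b) = 2840·530/2040 = 737.8 N·m; T_B = 2102 N·m.
τ in each portion: τ_AC = 7.39×10^6 Pa, τ_CB = 2.11×10^7 Pa; maximum is in CB.
τ_max = T_CB·r/J = 2102·0.0399/3.98×10^-6 = 2.107×10^7 Pa.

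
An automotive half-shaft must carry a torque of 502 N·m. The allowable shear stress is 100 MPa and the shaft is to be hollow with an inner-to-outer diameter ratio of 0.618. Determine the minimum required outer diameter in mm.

For a hollow shaft with d_i/d_o = 0.618: τ_max = 16T/(π d_o³ (1−k⁴)), so d_o = [16T/(π τ_allow (1−k⁴))]^(1/3) = [16·502.0/(π·1.00×10^8·0.8541)]^(1/3) = 0.03105 m.

31.0 mm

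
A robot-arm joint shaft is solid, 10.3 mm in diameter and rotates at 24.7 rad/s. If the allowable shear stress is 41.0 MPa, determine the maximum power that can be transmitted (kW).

J = πd⁴/32 = π(0.0103)⁴/32 = 1.105×10^-9 m⁴.
T_max = τ_allow·J/r = 4.10×10^7 × 1.105×10^-9 / 0.00515 = 8.797 N·m.
ω = 24.7 rad/s, so P_max = T_max·ω = 217.3 W.

0.217 kW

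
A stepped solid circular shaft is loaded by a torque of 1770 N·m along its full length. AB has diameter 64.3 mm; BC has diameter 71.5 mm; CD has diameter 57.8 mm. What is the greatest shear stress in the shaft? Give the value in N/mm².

Under the same torque, τ_max = 16T/(πd³) is largest where d is smallest — segment CD (d = 57.8 mm).
τ_max = 16·1770/(π·(0.0578)³) = 4.668×10^7 Pa.

46.7 N/mm²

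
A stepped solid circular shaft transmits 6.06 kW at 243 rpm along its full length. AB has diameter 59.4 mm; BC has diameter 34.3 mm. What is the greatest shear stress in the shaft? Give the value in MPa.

ω = 2π·243/60 = 25.45 rad/s, so T = P/ω = 6.06×10³ / 25.45 = 238.1 N·m.
Under the same torque, τ_max = 16T/(πd³) is largest where d is smallest — segment BC (d = 34.3 mm).
τ_max = 16·238.1/(π·(0.0343)³) = 3.006×10^7 Pa.

30.1 MPa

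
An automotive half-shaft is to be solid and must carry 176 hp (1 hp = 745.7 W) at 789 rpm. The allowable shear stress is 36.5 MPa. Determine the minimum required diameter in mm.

60.5 mm

ω = 2π·789/60 = 82.62 rad/s, so T = P/ω = 176×745.7 / 82.62 = 1588 N·m.
For a solid shaft τ_max = 16T/(πd³), so d = (16T/(π τ_allow))^(1/3) = (16·1588/(π·3.65×10^7))^(1/3) = 0.06052 m.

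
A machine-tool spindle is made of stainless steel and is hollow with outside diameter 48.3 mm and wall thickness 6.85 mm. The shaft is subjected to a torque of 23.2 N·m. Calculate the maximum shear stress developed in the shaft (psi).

206 psi

J = π(d_o⁴ − d_i⁴)/32 = π(0.0483⁴ − 0.0346⁴)/32 = 3.936×10^-7 m⁴.
τ_max = T·r/J = 23.20 × 0.0241 / 3.936×10^-7 = 1.423×10^6 Pa.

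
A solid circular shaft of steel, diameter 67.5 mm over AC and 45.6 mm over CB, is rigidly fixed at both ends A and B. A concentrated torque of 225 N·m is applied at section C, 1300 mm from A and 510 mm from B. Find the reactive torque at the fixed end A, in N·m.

147 N·m

Compatibility: T_A·a/J_AC = T_B·b/J_CB with T_A + T_B = T₀.
J_AC = 2.04×10^-6 m⁴, J_CB = 4.24×10^-7 m⁴, so T_A = T₀·(J_AC/a)/((J_AC/a)+(J_CB/b)) = 147.0 N·m, T_B = 78.03 N·m.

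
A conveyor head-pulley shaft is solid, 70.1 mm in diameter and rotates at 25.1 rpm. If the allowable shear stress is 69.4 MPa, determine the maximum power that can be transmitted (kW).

J = πd⁴/32 = π(0.0701)⁴/32 = 2.371×10^-6 m⁴.
T_max = τ_allow·J/r = 6.94×10^7 × 2.371×10^-6 / 0.0350 = 4694 N·m.
ω = 2π·25.1/60 = 2.628 rad/s, so P_max = T_max·ω = 1.234×10^4 W.

12.3 kW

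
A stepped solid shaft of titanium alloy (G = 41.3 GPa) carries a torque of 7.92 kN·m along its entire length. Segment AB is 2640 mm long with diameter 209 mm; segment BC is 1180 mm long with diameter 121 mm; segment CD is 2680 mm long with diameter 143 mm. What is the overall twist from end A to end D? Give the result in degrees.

J_AB = π(0.209)⁴/32 = 1.87×10^-4 m⁴; J_BC = π(0.121)⁴/32 = 2.10×10^-5 m⁴; J_CD = π(0.143)⁴/32 = 4.11×10^-5 m⁴.
θ = (T/G)·Σ L_i/J_i = (7920/41.3×10⁹)·(2.64/1.87×10^-4 + 1.18/2.10×10^-5 + 2.68/4.11×10^-5) = 0.02597 rad.

1.49°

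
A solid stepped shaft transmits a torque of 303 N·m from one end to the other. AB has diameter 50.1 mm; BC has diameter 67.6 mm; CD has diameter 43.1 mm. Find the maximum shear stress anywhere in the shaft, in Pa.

Under the same torque, τ_max = 16T/(πd³) is largest where d is smallest — segment CD (d = 43.1 mm).
τ_max = 16·303.0/(π·(0.0431)³) = 1.927×10^7 Pa.

1.93e7 Pa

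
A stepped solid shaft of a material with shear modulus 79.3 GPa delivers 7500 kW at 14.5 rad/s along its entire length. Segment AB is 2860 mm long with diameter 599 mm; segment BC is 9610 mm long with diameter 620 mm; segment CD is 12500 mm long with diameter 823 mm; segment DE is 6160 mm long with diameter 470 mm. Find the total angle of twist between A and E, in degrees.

ω = 14.5 rad/s, so T = P/ω = 7500×10³ / 14.50 = 517200 N·m.
J_AB = π(0.599)⁴/32 = 0.0126 m⁴; J_BC = π(0.620)⁴/32 = 0.0145 m⁴; J_CD = π(0.823)⁴/32 = 0.0450 m⁴; J_DE = π(0.470)⁴/32 = 4.79×10^-3 m⁴.
θ = (T/G)·Σ L_i/J_i = (517200/79.3×10⁹)·(2.86/0.0126 + 9.61/0.0145 + 12.5/0.0450 + 6.16/4.79×10^-3) = 0.01599 rad.

0.916°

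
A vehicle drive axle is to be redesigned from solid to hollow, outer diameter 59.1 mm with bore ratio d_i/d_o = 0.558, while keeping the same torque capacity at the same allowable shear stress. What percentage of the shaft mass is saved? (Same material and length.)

Equal τ_max and T ⇒ the solid shaft needs d_s³ = d_o³(1−k⁴), so d_s = 59.1·(1−0.558⁴)^(1/3) = 57.12 mm.
Area ratio A_h/A_s = d_o²(1−k²)/d_s² = (1−k²)/(1−k⁴)^(2/3) = 0.7371.
Mass saving = 1 − 0.7371 = 26.3 %.

26.3 %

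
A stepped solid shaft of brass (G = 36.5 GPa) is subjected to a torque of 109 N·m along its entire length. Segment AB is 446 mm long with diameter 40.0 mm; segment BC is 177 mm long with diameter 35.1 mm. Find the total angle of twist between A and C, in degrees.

J_AB = π(0.0400)⁴/32 = 2.51×10^-7 m⁴; J_BC = π(0.0351)⁴/32 = 1.49×10^-7 m⁴.
θ = (T/G)·Σ L_i/J_i = (109.0/36.5×10⁹)·(0.446/2.51×10^-7 + 0.177/1.49×10^-7) = 8.847×10^-3 rad.

0.507°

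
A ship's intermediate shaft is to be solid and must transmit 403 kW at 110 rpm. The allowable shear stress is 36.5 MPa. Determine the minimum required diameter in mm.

170 mm

ω = 2π·110/60 = 11.52 rad/s, so T = P/ω = 403×10³ / 11.52 = 34990 N·m.
For a solid shaft τ_max = 16T/(πd³), so d = (16T/(π τ_allow))^(1/3) = (16·34990/(π·3.65×10^7))^(1/3) = 0.1696 m.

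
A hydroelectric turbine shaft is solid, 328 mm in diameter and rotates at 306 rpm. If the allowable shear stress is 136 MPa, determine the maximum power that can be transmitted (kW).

30200 kW

J = πd⁴/32 = π(0.328)⁴/32 = 1.136×10^-3 m⁴.
T_max = τ_allow·J/r = 1.36×10^8 × 1.136×10^-3 / 0.164 = 942300 N·m.
ω = 2π·306/60 = 32.04 rad/s, so P_max = T_max·ω = 3.020×10^7 W.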